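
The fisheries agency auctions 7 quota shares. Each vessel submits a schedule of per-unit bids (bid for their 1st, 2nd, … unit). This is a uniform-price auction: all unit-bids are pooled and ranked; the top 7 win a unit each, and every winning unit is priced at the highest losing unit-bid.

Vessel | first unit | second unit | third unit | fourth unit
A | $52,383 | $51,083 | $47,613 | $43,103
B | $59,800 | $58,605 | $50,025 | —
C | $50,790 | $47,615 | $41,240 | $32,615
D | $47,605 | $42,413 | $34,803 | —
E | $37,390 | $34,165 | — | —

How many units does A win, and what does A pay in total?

A: 2 units, pays $95,226

Merging the schedules and taking the best 7: 59,800 (B-1), 58,605 (B-2), 52,383 (A-1), 51,083 (A-2), 50,790 (C-1), 50,025 (B-3), 47,615 (C-2)
The (k+1)-th unit-bid is $47,613.
A wins 2 unit(s) at $47,613 each.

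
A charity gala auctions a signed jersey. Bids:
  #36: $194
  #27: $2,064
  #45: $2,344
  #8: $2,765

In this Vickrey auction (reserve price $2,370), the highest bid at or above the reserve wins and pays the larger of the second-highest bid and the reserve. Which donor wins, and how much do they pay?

Vickrey auction (reserve price $2,370): the highest bid at or above the reserve wins and pays the larger of the second-highest bid and the reserve.
Bids ranked: 2,765 (#8) > 2,344 (#45) > 2,064 (#27) > 194 (#36)
Highest eligible bid: #8 at $2,765.
max(second-highest $2,344, reserve $2,370) = $2,370.

#8 pays $2,370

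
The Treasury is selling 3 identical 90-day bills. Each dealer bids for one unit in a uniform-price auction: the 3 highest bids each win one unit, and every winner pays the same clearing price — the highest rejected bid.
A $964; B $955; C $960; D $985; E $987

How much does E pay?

E pays $960

Ordering the bids: 987 (E), 985 (D), 964 (A), 960 (C), 955 (B)
Top 3: E, D, A.
Clearing price = highest rejected bid = $960.
E wins → pays $960.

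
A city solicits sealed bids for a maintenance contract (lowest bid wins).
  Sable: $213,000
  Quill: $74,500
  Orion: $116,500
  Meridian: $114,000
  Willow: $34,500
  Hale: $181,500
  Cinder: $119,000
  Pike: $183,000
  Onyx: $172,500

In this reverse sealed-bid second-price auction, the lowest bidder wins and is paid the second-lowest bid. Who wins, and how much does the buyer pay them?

Rule: the lowest bidder wins and is paid the second-lowest bid.
Sorting bids: 34,500 (Willow) < 74,500 (Quill) < 114,000 (Meridian) < 116,500 (Orion) < 119,000 (Cinder) < 172,500 (Onyx) < …
Second-price: Willow is paid Quill's bid of $74,500.

Willow is paid $74,500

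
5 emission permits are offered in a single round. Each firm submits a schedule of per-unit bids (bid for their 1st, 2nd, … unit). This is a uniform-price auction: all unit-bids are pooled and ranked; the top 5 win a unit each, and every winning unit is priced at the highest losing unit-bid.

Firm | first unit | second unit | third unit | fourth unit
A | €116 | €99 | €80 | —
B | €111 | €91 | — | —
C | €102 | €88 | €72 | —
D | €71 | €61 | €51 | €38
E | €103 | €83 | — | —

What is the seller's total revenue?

Pooled unit-bids ranked (top 5): 116 (A-1), 111 (B-1), 103 (E-1), 102 (C-1), 99 (A-2)
The (k+1)-th unit-bid is €91.
Allocation: A 2, B 1, C 1, E 1. Every unit priced at €91.
Revenue = 5 × 91 = €455.

Total revenue: €455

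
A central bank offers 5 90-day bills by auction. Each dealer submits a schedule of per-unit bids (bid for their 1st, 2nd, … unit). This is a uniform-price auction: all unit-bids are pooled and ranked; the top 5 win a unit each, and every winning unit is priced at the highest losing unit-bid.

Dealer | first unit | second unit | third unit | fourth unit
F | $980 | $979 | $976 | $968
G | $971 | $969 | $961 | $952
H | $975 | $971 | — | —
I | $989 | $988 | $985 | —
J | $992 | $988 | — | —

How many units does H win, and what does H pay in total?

H: 0 units, pays $0

All unit-bids, highest first — top 5: 992 (J-1), 989 (I-1), 988 (I-2), 988 (J-2), 985 (I-3)
Highest rejected unit-bid = $980.
H wins 0 unit(s) at $980 each.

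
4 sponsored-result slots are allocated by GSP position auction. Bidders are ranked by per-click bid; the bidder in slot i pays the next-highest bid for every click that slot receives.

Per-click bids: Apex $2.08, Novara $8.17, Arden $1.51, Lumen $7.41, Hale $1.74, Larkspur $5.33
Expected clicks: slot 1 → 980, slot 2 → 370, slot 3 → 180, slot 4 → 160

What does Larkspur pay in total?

Larkspur pays $374.40

Ranked by bid: $8.17 (Novara) > $7.41 (Lumen) > $5.33 (Larkspur) > $2.08 (Apex) > $1.74 (Hale) > …
Larkspur holds slot 3 → pays next bid $2.08 × 180 clicks = $374.40.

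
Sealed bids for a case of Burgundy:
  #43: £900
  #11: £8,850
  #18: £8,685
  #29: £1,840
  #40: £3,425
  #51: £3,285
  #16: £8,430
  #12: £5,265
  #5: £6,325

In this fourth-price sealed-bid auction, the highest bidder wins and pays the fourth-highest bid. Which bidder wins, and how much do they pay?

#11 pays £6,325

Sorting bids: 8,850 (#11) > 8,685 (#18) > 8,430 (#16) > 6,325 (#5) > 5,265 (#12) > 3,425 (#40) > …
#11 wins; payment is bid #4 in the ranking = £6,325.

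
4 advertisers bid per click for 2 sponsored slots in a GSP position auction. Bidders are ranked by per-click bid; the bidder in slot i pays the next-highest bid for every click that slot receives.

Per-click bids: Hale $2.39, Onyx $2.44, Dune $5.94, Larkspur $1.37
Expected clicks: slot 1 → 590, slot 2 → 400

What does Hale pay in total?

Hale pays $0.00

Sorting advertisers: $5.94 (Dune) > $2.44 (Onyx) > $2.39 (Hale) > …
Hale ranks below slot 2 → no slot, pays nothing.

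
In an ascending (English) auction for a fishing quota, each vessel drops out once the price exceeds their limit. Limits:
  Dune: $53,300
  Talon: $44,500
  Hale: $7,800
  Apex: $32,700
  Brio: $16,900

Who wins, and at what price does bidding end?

Limits in order: 53,300 (Dune) > 44,500 (Talon) > 32,700 (Apex) > 16,900 (Brio) > 7,800 (Hale)
Bidding ends when Talon exits at $44,500; Dune takes it.

Dune wins at $44,500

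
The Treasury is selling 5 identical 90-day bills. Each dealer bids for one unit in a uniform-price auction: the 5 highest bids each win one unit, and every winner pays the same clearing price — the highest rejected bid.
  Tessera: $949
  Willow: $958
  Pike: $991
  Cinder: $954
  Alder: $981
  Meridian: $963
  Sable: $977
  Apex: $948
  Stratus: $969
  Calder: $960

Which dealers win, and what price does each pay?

Pike, Alder, Sable, Stratus, Meridian; each pays $960

Bids ranked high→low: 991 (Pike), 981 (Alder), 977 (Sable), 969 (Stratus), 963 (Meridian), 960 (Calder), 958 (Willow), …
Top 5: Pike, Alder, Sable, Stratus, Meridian.
First losing bid is Calder's $960, which sets the uniform price.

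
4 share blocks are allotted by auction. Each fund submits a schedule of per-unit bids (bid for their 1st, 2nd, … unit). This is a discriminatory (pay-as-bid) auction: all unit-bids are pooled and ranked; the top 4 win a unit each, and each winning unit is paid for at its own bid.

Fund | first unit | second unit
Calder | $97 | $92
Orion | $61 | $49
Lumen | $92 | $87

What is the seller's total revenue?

Pooled unit-bids ranked (top 4): 97 (Calder-1), 92 (Calder-2), 92 (Lumen-1), 87 (Lumen-2)
Next rejected bid: $61 (not a price — pay-as-bid).
Each winning unit pays its own bid.
Revenue = 97 + 92 + 92 + 87 = $368.

Total revenue: $368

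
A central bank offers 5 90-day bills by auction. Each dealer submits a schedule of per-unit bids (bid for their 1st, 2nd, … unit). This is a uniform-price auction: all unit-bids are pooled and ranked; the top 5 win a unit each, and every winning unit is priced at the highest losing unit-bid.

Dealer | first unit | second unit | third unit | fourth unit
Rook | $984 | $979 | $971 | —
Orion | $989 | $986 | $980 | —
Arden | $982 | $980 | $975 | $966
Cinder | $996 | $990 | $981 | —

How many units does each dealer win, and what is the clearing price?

Merging the schedules and taking the best 5: 996 (Cinder-1), 990 (Cinder-2), 989 (Orion-1), 986 (Orion-2), 984 (Rook-1)
Highest rejected unit-bid = $982.
Allocation: Cinder 2, Orion 2, Rook 1.

Cinder 2, Orion 2, Rook 1; clearing price $982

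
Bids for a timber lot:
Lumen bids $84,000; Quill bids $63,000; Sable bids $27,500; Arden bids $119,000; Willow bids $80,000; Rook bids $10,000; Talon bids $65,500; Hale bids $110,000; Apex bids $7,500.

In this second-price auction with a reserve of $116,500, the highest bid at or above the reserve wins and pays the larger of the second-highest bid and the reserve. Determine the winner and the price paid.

Rule: the highest bid at or above the reserve wins and pays the larger of the second-highest bid and the reserve.
Bids in order: 119,000 (Arden) > 110,000 (Hale) > 84,000 (Lumen) > 80,000 (Willow) > 65,500 (Talon) > 63,000 (Quill) > …
Highest eligible bid: Arden at $119,000.
max(second-highest $110,000, reserve $116,500) = $116,500.

Arden pays $116,500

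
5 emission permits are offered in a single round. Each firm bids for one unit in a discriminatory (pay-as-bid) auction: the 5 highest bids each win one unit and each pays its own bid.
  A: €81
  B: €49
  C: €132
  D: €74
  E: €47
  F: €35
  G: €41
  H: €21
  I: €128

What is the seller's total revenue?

Total revenue: €464

Bids ranked high→low: 132 (C), 128 (I), 81 (A), 74 (D), 49 (B), 47 (E), 41 (G), …
Winners (5 units): C, I, A, D, B.
Total revenue = 132 + 128 + 81 + 74 + 49 = €464.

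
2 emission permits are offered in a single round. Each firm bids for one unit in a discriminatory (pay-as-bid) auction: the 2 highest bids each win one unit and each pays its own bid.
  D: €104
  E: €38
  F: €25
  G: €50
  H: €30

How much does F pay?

Bids ranked high→low: 104 (D), 50 (G), 38 (E), 30 (H), …
Top 2: D, G.
F does not win → €0.

F pays €0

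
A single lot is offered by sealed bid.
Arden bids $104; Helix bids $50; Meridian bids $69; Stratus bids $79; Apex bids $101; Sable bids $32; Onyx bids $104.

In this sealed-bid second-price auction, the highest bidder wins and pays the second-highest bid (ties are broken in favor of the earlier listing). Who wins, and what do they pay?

Arden pays $104

Bids in order: 104 (Arden) > 104 (Onyx) > 101 (Apex) > 79 (Stratus) > 69 (Meridian) > 50 (Helix) > …
Tie at $104 → Arden wins by tie-break.
Arden wins with the highest bid; price is set by the runner-up at $104.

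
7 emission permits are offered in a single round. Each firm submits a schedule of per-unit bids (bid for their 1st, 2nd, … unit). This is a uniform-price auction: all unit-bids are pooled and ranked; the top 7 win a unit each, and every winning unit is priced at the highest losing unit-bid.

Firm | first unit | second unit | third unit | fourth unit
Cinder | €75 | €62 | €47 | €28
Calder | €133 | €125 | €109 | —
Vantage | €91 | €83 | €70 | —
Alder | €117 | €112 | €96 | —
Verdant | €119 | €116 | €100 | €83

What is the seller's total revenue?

Merging the schedules and taking the best 7: 133 (Calder-1), 125 (Calder-2), 119 (Verdant-1), 117 (Alder-1), 116 (Verdant-2), 112 (Alder-2), 109 (Calder-3)
The (k+1)-th unit-bid is €100.
Allocation: Alder 2, Calder 3, Verdant 2. Every unit priced at €100.
Revenue = 7 × 100 = €700.

Total revenue: €700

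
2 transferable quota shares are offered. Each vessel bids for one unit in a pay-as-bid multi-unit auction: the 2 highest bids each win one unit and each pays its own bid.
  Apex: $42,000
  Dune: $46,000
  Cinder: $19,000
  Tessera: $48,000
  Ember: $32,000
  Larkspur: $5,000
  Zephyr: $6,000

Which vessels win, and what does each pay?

Tessera $48,000, Dune $46,000

Bids ranked high→low: 48,000 (Tessera), 46,000 (Dune), 42,000 (Apex), 32,000 (Ember), …
Top 2: Tessera, Dune.
Each winner pays its own bid: Tessera $48,000, Dune $46,000.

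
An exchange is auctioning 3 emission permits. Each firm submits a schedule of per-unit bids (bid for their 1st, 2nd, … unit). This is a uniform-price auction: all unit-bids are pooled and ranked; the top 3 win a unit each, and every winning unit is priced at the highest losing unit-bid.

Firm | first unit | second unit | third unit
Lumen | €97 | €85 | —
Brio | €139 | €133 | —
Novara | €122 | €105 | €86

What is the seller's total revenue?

All unit-bids, highest first — top 3: 139 (Brio-1), 133 (Brio-2), 122 (Novara-1)
Highest rejected unit-bid = €105.
Allocation: Brio 2, Novara 1. Every unit priced at €105.
Revenue = 3 × 105 = €315.

Total revenue: €315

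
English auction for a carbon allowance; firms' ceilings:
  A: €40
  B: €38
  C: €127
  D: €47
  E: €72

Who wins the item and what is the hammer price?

Limits in order: 127 (C) > 72 (E) > 47 (D) > 40 (A) > 38 (B)
Once the price passes €72, only C is left; the hammer falls at E's limit of €72.

C wins at €72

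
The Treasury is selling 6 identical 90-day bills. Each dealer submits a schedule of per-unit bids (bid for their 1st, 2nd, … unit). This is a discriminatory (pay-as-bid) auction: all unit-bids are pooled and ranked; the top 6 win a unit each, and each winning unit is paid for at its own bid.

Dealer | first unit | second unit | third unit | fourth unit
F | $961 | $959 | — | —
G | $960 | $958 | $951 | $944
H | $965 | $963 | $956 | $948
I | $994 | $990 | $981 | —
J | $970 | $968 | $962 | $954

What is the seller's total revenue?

Total revenue: $5,868

Pooled unit-bids ranked (top 6): 994 (I-1), 990 (I-2), 981 (I-3), 970 (J-1), 968 (J-2), 965 (H-1)
Next rejected bid: $963 (not a price — pay-as-bid).
Each winning unit pays its own bid.
Revenue = 994 + 990 + 981 + 970 + 968 + 965 = $5,868.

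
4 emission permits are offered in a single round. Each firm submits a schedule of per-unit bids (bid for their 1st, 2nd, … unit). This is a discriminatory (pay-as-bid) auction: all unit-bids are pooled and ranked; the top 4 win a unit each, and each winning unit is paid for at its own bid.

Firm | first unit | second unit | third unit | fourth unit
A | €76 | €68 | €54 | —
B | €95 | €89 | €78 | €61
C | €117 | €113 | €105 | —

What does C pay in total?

C pays €335

Pooled unit-bids ranked (top 4): 117 (C-1), 113 (C-2), 105 (C-3), 95 (B-1)
Next rejected bid: €89 (not a price — pay-as-bid).
C's winning unit-bids: 117 + 113 + 105 = €335.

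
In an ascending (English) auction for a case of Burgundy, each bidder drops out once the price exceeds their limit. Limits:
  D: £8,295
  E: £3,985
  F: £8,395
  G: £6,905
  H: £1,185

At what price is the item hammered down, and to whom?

Rule: the price rises until one bidder remains; the winner pays the price at which the last rival dropped out.
Sorting limits: 8,395 (F) > 8,295 (D) > 6,905 (G) > 3,985 (E) > 1,185 (H)
Bidding ends when D exits at £8,295; F takes it.

F wins at £8,295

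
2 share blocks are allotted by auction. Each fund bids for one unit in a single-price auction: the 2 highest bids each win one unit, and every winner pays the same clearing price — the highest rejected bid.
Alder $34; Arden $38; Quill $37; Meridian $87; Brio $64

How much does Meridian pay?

Meridian pays $38

Sorting: 87 (Meridian), 64 (Brio), 38 (Arden), 37 (Quill), …
Top 2: Meridian, Brio.
Clearing price = highest rejected bid = $38.
Meridian wins → pays $38.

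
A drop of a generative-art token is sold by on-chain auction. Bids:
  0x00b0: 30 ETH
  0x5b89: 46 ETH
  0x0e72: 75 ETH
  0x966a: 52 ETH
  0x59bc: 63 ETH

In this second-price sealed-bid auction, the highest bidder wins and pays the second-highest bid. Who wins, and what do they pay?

0x0e72 pays 63 ETH

Bids in order: 75 (0x0e72) > 63 (0x59bc) > 52 (0x966a) > 46 (0x5b89) > 30 (0x00b0)
Second-price: 0x0e72 pays 0x59bc's bid of 63 ETH.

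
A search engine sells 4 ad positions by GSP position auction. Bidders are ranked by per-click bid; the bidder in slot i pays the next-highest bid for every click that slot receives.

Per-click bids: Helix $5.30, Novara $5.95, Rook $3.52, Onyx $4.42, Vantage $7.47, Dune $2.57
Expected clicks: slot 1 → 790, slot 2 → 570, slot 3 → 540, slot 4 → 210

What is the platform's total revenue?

Per-click bids in order: $7.47 (Vantage) > $5.95 (Novara) > $5.30 (Helix) > $4.42 (Onyx) > $3.52 (Rook) > …
Slot 1: Vantage pays $5.95 × 790 = $4700.50
Slot 2: Novara pays $5.30 × 570 = $3021.00
Slot 3: Helix pays $4.42 × 540 = $2386.80
Slot 4: Onyx pays $3.52 × 210 = $739.20
Total = $10847.50

Total revenue: $10847.50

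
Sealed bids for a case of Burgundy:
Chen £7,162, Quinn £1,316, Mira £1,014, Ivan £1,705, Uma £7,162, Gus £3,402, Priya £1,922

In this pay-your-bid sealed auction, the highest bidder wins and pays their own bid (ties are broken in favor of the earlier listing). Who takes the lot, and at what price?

Pay-your-bid sealed auction: the highest bidder wins and pays their own bid.
Bids ranked: 7,162 (Chen) > 7,162 (Uma) > 3,402 (Gus) > 1,922 (Priya) > 1,705 (Ivan) > 1,316 (Quinn) > …
Tie at £7,162 → Chen wins by tie-break.
Chen is highest → pays own bid, £7,162.

Chen pays £7,162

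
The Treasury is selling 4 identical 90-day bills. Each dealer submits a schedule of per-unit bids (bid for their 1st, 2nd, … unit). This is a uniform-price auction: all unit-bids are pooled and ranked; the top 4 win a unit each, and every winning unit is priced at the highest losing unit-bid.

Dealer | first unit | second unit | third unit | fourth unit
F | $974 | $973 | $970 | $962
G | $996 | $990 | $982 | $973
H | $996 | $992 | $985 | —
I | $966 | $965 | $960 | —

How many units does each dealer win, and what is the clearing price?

All unit-bids, highest first — top 4: 996 (G-1), 996 (H-1), 992 (H-2), 990 (G-2)
The (k+1)-th unit-bid is $985.
Allocation: G 2, H 2.

G 2, H 2; clearing price $985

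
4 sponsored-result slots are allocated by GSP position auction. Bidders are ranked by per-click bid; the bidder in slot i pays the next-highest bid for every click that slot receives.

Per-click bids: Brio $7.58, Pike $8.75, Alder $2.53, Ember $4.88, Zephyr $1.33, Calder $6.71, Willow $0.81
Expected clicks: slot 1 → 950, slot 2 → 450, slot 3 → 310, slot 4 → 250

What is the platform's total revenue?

Ranked by bid: $8.75 (Pike) > $7.58 (Brio) > $6.71 (Calder) > $4.88 (Ember) > $2.53 (Alder) > …
Slot 1: Pike pays $7.58 × 950 = $7201.00
Slot 2: Brio pays $6.71 × 450 = $3019.50
Slot 3: Calder pays $4.88 × 310 = $1512.80
Slot 4: Ember pays $2.53 × 250 = $632.50
Total = $12365.80

Total revenue: $12365.80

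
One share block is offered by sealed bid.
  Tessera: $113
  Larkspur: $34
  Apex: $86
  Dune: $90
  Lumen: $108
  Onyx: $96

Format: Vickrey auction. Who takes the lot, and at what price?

Tessera pays $108

Rule: the highest bidder wins and pays the second-highest bid.
Sorting bids: 113 (Tessera) > 108 (Lumen) > 96 (Onyx) > 90 (Dune) > 86 (Apex) > 34 (Larkspur)
Tessera is highest; pays the second-highest bid, $108.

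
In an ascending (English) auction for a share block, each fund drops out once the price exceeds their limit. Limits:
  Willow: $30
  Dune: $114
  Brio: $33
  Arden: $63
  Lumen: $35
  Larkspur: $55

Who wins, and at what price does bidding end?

Dune wins at $63

Limits in order: 114 (Dune) > 63 (Arden) > 55 (Larkspur) > 35 (Lumen) > 33 (Brio) > 30 (Willow)
Arden is the last rival to drop out, at $63; Dune remains and wins at that price.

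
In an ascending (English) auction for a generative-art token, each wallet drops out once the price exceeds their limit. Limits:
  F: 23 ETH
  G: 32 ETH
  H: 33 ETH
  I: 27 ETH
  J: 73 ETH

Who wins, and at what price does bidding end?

Rule: the price rises until one bidder remains; the winner pays the price at which the last rival dropped out.
Limits ranked: 73 (J) > 33 (H) > 32 (G) > 27 (I) > 23 (F)
Once the price passes 33 ETH, only J is left; the hammer falls at H's limit of 33 ETH.

J wins at 33 ETH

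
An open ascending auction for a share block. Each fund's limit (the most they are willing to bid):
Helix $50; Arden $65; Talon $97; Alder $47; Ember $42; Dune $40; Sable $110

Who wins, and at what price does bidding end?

Limits in order: 110 (Sable) > 97 (Talon) > 65 (Arden) > 50 (Helix) > 47 (Alder) > 42 (Ember) > …
Once the price passes $97, only Sable is left; the hammer falls at Talon's limit of $97.

Sable wins at $97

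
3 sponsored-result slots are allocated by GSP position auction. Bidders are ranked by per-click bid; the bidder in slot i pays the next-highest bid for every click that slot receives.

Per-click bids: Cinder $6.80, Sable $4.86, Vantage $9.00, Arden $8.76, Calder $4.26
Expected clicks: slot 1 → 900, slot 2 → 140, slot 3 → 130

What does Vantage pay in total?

Vantage pays $7884.00

Per-click bids in order: $9.00 (Vantage) > $8.76 (Arden) > $6.80 (Cinder) > $4.86 (Sable) > …
Vantage holds slot 1 → pays next bid $8.76 × 900 clicks = $7884.00.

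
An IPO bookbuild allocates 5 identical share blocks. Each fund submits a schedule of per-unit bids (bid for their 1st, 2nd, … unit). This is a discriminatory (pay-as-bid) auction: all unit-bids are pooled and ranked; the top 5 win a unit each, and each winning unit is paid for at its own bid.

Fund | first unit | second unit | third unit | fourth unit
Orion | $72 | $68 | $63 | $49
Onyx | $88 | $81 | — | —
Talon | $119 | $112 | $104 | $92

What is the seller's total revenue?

Total revenue: $515

All unit-bids, highest first — top 5: 119 (Talon-1), 112 (Talon-2), 104 (Talon-3), 92 (Talon-4), 88 (Onyx-1)
Next rejected bid: $81 (not a price — pay-as-bid).
Each winning unit pays its own bid.
Revenue = 119 + 112 + 104 + 92 + 88 = $515.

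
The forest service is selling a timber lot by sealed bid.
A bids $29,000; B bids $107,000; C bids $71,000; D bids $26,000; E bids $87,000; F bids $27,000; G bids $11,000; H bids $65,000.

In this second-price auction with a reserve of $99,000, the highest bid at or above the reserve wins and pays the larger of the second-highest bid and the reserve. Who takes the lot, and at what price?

Rule: the highest bid at or above the reserve wins and pays the larger of the second-highest bid and the reserve.
Bids ranked: 107,000 (B) > 87,000 (E) > 71,000 (C) > 65,000 (H) > 29,000 (A) > 27,000 (F) > …
B has the top bid at or above the reserve ($107,000).
Second-highest bid $87,000 is below the reserve $99,000, so the reserve binds → payment $99,000.

B pays $99,000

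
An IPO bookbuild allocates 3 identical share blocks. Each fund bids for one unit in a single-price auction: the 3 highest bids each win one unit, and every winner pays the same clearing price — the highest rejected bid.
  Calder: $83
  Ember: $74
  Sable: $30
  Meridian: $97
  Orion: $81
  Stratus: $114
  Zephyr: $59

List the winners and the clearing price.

Sorting: 114 (Stratus), 97 (Meridian), 83 (Calder), 81 (Orion), 74 (Ember), …
Winners (3 units): Stratus, Meridian, Calder.
Clearing price = highest rejected bid = $81.

Stratus, Meridian, Calder; each pays $81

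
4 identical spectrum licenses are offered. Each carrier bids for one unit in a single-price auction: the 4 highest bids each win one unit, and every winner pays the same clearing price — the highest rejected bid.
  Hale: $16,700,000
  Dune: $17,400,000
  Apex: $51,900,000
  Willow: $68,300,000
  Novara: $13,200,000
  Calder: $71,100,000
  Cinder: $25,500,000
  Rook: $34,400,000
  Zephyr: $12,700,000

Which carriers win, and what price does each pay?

Calder, Willow, Apex, Rook; each pays $25,500,000

Sorting: 71,100,000 (Calder), 68,300,000 (Willow), 51,900,000 (Apex), 34,400,000 (Rook), 25,500,000 (Cinder), 17,400,000 (Dune), …
Winners (4 units): Calder, Willow, Apex, Rook.
First losing bid is Cinder's $25,500,000, which sets the uniform price.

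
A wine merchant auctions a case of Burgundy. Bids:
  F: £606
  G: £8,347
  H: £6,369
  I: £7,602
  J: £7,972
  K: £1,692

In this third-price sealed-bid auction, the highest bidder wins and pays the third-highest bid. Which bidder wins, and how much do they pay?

G pays £7,602

Bids ranked: 8,347 (G) > 7,972 (J) > 7,602 (I) > 6,369 (H) > 1,692 (K) > 606 (F)
G wins; payment is bid #3 in the ranking = £7,602.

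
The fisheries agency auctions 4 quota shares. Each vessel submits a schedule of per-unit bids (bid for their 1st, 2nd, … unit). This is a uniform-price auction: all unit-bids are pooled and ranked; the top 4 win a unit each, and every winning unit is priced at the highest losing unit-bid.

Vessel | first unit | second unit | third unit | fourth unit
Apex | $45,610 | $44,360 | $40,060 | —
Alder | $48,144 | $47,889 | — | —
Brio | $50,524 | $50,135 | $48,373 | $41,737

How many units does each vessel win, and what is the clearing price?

Alder 1, Brio 3; clearing price $47,889

Merging the schedules and taking the best 4: 50,524 (Brio-1), 50,135 (Brio-2), 48,373 (Brio-3), 48,144 (Alder-1)
The (k+1)-th unit-bid is $47,889.
Allocation: Alder 1, Brio 3.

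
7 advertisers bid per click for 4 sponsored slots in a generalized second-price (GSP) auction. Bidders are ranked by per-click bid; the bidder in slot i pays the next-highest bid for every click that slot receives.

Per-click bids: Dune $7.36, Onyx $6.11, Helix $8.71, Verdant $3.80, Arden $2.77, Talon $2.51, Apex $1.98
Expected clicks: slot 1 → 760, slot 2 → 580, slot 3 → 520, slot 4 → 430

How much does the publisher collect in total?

Total revenue: $12304.50

Sorting advertisers: $8.71 (Helix) > $7.36 (Dune) > $6.11 (Onyx) > $3.80 (Verdant) > $2.77 (Arden) > …
Slot 1: Helix pays $7.36 × 760 = $5593.60
Slot 2: Dune pays $6.11 × 580 = $3543.80
Slot 3: Onyx pays $3.80 × 520 = $1976.00
Slot 4: Verdant pays $2.77 × 430 = $1191.10
Total = $12304.50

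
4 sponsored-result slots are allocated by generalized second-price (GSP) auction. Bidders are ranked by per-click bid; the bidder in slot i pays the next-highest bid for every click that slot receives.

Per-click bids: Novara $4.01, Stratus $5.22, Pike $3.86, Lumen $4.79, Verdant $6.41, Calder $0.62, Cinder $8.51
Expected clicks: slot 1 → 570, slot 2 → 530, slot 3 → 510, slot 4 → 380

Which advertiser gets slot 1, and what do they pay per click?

Ranked by bid: $8.51 (Cinder) > $6.41 (Verdant) > $5.22 (Stratus) > $4.79 (Lumen) > $4.01 (Novara) > …
Slot 1 goes to the first-ranked bidder, Cinder, who pays the next bid down: $6.41/click.

Cinder; $6.41 per click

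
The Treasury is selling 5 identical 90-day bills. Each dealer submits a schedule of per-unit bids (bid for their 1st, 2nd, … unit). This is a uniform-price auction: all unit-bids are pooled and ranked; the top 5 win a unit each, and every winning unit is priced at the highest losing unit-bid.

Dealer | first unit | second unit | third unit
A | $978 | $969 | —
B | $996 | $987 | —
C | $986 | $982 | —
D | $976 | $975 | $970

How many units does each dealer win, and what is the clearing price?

All unit-bids, highest first — top 5: 996 (B-1), 987 (B-2), 986 (C-1), 982 (C-2), 978 (A-1)
First bid not allocated: $976.
Allocation: A 1, B 2, C 2.

A 1, B 2, C 2; clearing price $976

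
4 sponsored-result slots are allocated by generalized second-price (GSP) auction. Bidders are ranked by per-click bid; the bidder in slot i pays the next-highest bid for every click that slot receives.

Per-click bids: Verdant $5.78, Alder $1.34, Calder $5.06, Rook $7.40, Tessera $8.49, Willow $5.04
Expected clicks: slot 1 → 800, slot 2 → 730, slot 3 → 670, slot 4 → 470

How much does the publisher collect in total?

Per-click bids in order: $8.49 (Tessera) > $7.40 (Rook) > $5.78 (Verdant) > $5.06 (Calder) > $5.04 (Willow) > …
Slot 1: Tessera pays $7.40 × 800 = $5920.00
Slot 2: Rook pays $5.78 × 730 = $4219.40
Slot 3: Verdant pays $5.06 × 670 = $3390.20
Slot 4: Calder pays $5.04 × 470 = $2368.80
Total = $15898.40

Total revenue: $15898.40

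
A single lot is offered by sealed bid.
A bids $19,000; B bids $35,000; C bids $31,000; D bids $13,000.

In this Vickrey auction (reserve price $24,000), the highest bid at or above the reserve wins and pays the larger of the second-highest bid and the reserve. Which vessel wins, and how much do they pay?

B pays $31,000

Sorting bids: 35,000 (B) > 31,000 (C) > 19,000 (A) > 13,000 (D)
B has the top bid at or above the reserve ($35,000).
max(second-highest $31,000, reserve $24,000) = $31,000; the reserve does not bind.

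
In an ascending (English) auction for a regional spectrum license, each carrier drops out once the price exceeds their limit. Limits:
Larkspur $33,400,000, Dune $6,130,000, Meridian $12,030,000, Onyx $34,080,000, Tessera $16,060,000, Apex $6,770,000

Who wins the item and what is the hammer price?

Onyx wins at $33,400,000

Limits ranked: 34,080,000 (Onyx) > 33,400,000 (Larkspur) > 16,060,000 (Tessera) > 12,030,000 (Meridian) > 6,770,000 (Apex) > 6,130,000 (Dune)
Once the price passes $33,400,000, only Onyx is left; the hammer falls at Larkspur's limit of $33,400,000.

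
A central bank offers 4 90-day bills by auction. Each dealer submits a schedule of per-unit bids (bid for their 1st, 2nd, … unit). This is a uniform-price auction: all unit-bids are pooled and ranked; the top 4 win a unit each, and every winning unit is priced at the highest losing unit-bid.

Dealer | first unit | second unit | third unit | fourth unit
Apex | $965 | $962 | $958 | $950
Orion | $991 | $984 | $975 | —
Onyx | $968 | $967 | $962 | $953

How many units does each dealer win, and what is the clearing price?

Onyx 1, Orion 3; clearing price $967

All unit-bids, highest first — top 4: 991 (Orion-1), 984 (Orion-2), 975 (Orion-3), 968 (Onyx-1)
The (k+1)-th unit-bid is $967.
Allocation: Onyx 1, Orion 3.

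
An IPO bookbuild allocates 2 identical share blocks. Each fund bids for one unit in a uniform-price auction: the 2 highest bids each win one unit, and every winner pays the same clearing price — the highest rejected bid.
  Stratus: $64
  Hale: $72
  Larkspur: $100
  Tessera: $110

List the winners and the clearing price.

Tessera, Larkspur; each pays $72

Ordering the bids: 110 (Tessera), 100 (Larkspur), 72 (Hale), 64 (Stratus)
The 2 highest are Tessera, Larkspur.
Highest unsuccessful bid: $72 → clearing price.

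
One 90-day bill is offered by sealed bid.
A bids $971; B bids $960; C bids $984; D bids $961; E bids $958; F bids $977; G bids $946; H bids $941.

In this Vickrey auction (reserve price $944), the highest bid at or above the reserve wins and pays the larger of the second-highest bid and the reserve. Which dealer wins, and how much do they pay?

C pays $977

Sorting bids: 984 (C) > 977 (F) > 971 (A) > 961 (D) > 960 (B) > 958 (E) > …
Highest eligible bid: C at $984.
max(second-highest $977, reserve $944) = $977; the reserve does not bind.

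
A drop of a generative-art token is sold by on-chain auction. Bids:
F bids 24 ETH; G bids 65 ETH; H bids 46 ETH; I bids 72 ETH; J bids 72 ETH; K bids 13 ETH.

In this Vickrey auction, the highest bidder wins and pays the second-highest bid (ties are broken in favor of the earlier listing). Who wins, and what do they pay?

Rule: the highest bidder wins and pays the second-highest bid.
Bids ranked: 72 (I) > 72 (J) > 65 (G) > 46 (H) > 24 (F) > 13 (K)
I and J tie at 72 ETH; tie-break gives it to I.
I is highest; pays the second-highest bid, 72 ETH.

I pays 72 ETH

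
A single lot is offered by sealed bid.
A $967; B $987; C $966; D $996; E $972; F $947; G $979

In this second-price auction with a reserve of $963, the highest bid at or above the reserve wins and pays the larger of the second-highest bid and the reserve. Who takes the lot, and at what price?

Rule: the highest bid at or above the reserve wins and pays the larger of the second-highest bid and the reserve.
Sorting bids: 996 (D) > 987 (B) > 979 (G) > 972 (E) > 967 (A) > 966 (C) > …
D has the top bid at or above the reserve ($996).
max(second-highest $987, reserve $963) = $987; the reserve does not bind.

D pays $987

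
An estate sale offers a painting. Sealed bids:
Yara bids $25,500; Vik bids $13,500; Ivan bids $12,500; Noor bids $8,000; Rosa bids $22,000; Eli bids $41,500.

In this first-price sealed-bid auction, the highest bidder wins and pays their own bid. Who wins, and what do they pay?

Bids ranked: 41,500 (Eli) > 25,500 (Yara) > 22,000 (Rosa) > 13,500 (Vik) > 12,500 (Ivan) > 8,000 (Noor)
Eli has the highest bid and pays exactly that: $41,500.

Eli pays $41,500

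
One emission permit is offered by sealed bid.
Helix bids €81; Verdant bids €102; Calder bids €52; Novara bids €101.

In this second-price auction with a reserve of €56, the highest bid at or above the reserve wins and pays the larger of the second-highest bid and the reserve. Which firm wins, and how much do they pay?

Second-price auction with a reserve of €56: the highest bid at or above the reserve wins and pays the larger of the second-highest bid and the reserve.
Bids in order: 102 (Verdant) > 101 (Novara) > 81 (Helix) > 52 (Calder)
Highest eligible bid: Verdant at €102.
Second-highest bid €101 exceeds the reserve €56 → payment €101.

Verdant pays €101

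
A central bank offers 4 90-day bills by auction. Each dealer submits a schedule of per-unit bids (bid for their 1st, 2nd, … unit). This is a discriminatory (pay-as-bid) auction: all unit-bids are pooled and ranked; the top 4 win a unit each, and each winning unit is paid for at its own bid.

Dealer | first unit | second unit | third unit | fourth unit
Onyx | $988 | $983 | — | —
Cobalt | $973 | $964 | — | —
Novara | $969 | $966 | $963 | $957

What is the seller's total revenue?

Total revenue: $3,913

Merging the schedules and taking the best 4: 988 (Onyx-1), 983 (Onyx-2), 973 (Cobalt-1), 969 (Novara-1)
Next rejected bid: $966 (not a price — pay-as-bid).
Each winning unit pays its own bid.
Revenue = 988 + 983 + 973 + 969 = $3,913.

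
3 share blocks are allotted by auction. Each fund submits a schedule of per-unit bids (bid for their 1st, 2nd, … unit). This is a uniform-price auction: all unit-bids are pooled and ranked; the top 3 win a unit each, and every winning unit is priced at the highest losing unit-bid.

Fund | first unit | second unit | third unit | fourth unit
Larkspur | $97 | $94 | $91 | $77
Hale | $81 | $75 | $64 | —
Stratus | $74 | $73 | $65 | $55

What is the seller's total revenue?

All unit-bids, highest first — top 3: 97 (Larkspur-1), 94 (Larkspur-2), 91 (Larkspur-3)
Highest rejected unit-bid = $81.
Allocation: Larkspur 3. Every unit priced at $81.
Revenue = 3 × 81 = $243.

Total revenue: $243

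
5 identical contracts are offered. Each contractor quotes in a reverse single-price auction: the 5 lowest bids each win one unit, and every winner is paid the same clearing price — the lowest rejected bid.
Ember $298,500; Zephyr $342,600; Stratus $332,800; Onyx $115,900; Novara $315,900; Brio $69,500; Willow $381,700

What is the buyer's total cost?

Bids ranked low→high: 69,500 (Brio), 115,900 (Onyx), 298,500 (Ember), 315,900 (Novara), 332,800 (Stratus), 342,600 (Zephyr), 381,700 (Willow)
Winners (5 units): Brio, Onyx, Ember, Novara, Stratus.
First losing bid is Zephyr's $342,600, which sets the uniform price.
Total cost = 5 × $342,600 = $1,713,000.

Total cost: $1,713,000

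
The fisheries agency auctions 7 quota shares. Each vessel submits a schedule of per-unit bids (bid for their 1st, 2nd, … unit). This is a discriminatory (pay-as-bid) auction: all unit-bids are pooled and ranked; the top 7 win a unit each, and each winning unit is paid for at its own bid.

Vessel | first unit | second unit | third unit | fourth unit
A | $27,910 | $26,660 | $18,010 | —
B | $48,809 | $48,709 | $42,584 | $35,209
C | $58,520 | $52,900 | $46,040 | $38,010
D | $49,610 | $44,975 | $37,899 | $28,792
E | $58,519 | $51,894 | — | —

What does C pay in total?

C pays $111,420

Merging the schedules and taking the best 7: 58,520 (C-1), 58,519 (E-1), 52,900 (C-2), 51,894 (E-2), 49,610 (D-1), 48,809 (B-1), 48,709 (B-2)
Next rejected bid: $46,040 (not a price — pay-as-bid).
C's winning unit-bids: 58,520 + 52,900 = $111,420.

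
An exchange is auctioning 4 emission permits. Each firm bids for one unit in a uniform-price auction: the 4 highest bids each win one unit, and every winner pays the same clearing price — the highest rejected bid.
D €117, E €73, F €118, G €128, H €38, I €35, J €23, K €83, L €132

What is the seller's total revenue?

Total revenue: €332

Ordering the bids: 132 (L), 128 (G), 118 (F), 117 (D), 83 (K), 73 (E), …
The 4 highest are L, G, F, D.
Highest unsuccessful bid: €83 → clearing price.
Total revenue = 4 × €83 = €332.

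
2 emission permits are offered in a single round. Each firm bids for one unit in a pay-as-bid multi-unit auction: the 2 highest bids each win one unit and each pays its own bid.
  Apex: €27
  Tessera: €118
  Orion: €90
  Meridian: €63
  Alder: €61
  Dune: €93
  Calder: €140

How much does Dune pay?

Dune pays €0

Bids ranked high→low: 140 (Calder), 118 (Tessera), 93 (Dune), 90 (Orion), …
Winners (2 units): Calder, Tessera.
Dune does not win → €0.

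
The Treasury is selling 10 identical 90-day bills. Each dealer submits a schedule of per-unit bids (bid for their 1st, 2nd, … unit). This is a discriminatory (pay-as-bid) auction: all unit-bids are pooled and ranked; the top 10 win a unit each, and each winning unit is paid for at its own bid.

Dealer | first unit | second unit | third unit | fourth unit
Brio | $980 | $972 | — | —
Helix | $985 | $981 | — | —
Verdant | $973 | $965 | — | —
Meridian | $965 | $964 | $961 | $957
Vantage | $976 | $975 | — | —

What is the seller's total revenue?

Total revenue: $9,736

All unit-bids, highest first — top 10: 985 (Helix-1), 981 (Helix-2), 980 (Brio-1), 976 (Vantage-1), 975 (Vantage-2), 973 (Verdant-1), 972 (Brio-2), 965 (Verdant-2), 965 (Meridian-1), 964 (Meridian-2)
Next rejected bid: $961 (not a price — pay-as-bid).
Each winning unit pays its own bid.
Revenue = 985 + 981 + 980 + 976 + 975 + 973 + 972 + 965 + 965 + 964 = $9,736.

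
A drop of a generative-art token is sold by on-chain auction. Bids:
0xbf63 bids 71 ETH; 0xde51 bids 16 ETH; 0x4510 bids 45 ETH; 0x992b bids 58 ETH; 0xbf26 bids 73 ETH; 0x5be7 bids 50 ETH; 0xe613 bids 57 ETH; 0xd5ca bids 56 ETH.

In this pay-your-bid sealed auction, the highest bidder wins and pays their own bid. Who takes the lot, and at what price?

Bids in order: 73 (0xbf26) > 71 (0xbf63) > 58 (0x992b) > 57 (0xe613) > 56 (0xd5ca) > 50 (0x5be7) > …
First-price: 0xbf26 pays what they bid, 73 ETH.

0xbf26 pays 73 ETH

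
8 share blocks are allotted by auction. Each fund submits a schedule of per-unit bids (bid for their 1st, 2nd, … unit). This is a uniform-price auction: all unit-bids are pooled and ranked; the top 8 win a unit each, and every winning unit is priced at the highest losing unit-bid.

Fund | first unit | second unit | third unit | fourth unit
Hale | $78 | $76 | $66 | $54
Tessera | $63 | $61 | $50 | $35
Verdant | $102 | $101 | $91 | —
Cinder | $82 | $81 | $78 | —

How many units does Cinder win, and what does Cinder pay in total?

Merging the schedules and taking the best 8: 102 (Verdant-1), 101 (Verdant-2), 91 (Verdant-3), 82 (Cinder-1), 81 (Cinder-2), 78 (Hale-1), 78 (Cinder-3), 76 (Hale-2)
Highest rejected unit-bid = $66.
Cinder wins 3 unit(s) at $66 each.

Cinder: 3 units, pays $198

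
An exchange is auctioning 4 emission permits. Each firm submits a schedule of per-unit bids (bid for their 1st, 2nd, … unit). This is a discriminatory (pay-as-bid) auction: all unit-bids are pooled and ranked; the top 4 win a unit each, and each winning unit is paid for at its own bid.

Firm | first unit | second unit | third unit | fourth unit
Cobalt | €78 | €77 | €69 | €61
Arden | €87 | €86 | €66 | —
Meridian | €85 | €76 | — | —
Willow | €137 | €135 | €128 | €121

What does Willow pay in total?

All unit-bids, highest first — top 4: 137 (Willow-1), 135 (Willow-2), 128 (Willow-3), 121 (Willow-4)
Next rejected bid: €87 (not a price — pay-as-bid).
Willow's winning unit-bids: 137 + 135 + 128 + 121 = €521.

Willow pays €521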